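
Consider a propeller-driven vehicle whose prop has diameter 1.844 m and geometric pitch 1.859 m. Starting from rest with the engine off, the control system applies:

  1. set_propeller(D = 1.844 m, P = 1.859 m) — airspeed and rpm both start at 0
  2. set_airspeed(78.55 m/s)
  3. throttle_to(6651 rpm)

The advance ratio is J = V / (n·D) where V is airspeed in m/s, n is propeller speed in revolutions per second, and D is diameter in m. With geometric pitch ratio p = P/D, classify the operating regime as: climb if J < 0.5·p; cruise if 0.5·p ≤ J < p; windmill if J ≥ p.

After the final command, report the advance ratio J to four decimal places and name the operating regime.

set_propeller: D = 1.844 m, P = 1.859 m (p = P/D = 1.008134); state ← (V=0, rpm=0)
set_airspeed(78.55): V ← 78.55 m/s
throttle_to(6651): rpm ← 6651
final state: V = 78.55 m/s, rpm = 6651 → n = rpm/60 = 110.850000 rev/s
J = V / (n·D) = 78.55 / (110.850000 × 1.844) = 0.384282
regime bands: climb J<0.5041 | cruise [0.5041, 1.0081) | windmill J≥1.0081
J = 0.3843 → climb

J = 0.3843, regime = climb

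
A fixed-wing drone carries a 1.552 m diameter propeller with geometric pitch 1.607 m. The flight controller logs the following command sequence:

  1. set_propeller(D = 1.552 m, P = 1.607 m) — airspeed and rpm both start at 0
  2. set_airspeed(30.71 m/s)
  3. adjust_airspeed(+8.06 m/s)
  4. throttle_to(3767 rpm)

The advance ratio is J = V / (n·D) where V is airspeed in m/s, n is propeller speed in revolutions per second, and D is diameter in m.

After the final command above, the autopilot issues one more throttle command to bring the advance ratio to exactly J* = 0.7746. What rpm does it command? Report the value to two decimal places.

set_propeller: D = 1.552 m, P = 1.607 m (p = P/D = 1.035438); state ← (V=0, rpm=0)
set_airspeed(30.71): V ← 30.71 m/s
adjust_airspeed(+8.06): V ← 30.71 +8.06 = 38.77 m/s
throttle_to(3767): rpm ← 3767
final state: V = 38.77 m/s, rpm = 3767 → n = rpm/60 = 62.783333 rev/s
target J* = 0.7746; solve J* = V/(n·D) for n: n = V/(J*·D) = 38.77/(0.7746 × 1.552) = 32.249768 rev/s
rpm = 60·n = 1934.986065

rpm = 1934.99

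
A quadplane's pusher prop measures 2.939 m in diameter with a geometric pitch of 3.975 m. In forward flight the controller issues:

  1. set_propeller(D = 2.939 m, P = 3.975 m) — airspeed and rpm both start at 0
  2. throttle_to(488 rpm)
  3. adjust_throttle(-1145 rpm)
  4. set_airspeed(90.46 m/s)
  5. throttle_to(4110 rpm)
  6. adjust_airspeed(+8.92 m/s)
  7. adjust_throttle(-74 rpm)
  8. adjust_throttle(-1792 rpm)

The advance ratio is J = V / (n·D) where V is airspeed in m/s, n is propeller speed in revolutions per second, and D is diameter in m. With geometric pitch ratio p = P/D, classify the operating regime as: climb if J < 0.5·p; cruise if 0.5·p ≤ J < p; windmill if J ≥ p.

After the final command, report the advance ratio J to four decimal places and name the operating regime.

set_propeller: D = 2.939 m, P = 3.975 m (p = P/D = 1.352501); state ← (V=0, rpm=0)
throttle_to(488): rpm ← 488
adjust_throttle(-1145): rpm ← 488 -1145 = -657
set_airspeed(90.46): V ← 90.46 m/s
throttle_to(4110): rpm ← 4110
adjust_airspeed(+8.92): V ← 90.46 +8.92 = 99.38 m/s
adjust_throttle(-74): rpm ← 4110 -74 = 4036
adjust_throttle(-1792): rpm ← 4036 -1792 = 2244
final state: V = 99.38 m/s, rpm = 2244 → n = rpm/60 = 37.400000 rev/s
J = V / (n·D) = 99.38 / (37.400000 × 2.939) = 0.904124
regime bands: climb J<0.6763 | cruise [0.6763, 1.3525) | windmill J≥1.3525
J = 0.9041 → cruise

J = 0.9041, regime = cruise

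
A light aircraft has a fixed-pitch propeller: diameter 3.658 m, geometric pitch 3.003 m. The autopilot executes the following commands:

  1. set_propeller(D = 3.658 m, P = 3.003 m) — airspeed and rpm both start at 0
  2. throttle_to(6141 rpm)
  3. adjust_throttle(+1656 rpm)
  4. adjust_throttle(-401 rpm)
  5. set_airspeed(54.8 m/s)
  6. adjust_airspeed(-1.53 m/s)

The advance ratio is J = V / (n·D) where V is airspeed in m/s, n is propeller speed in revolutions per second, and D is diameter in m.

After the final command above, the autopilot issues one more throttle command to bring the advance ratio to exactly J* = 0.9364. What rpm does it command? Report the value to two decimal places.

rpm = 933.10

set_propeller: D = 3.658 m, P = 3.003 m (p = P/D = 0.820940); state ← (V=0, rpm=0)
throttle_to(6141): rpm ← 6141
adjust_throttle(+1656): rpm ← 6141 +1656 = 7797
adjust_throttle(-401): rpm ← 7797 -401 = 7396
set_airspeed(54.8): V ← 54.8 m/s
adjust_airspeed(-1.53): V ← 54.8 -1.53 = 53.27 m/s
final state: V = 53.27 m/s, rpm = 7396 → n = rpm/60 = 123.266667 rev/s
target J* = 0.9364; solve J* = V/(n·D) for n: n = V/(J*·D) = 53.27/(0.9364 × 3.658) = 15.551690 rev/s
rpm = 60·n = 933.101400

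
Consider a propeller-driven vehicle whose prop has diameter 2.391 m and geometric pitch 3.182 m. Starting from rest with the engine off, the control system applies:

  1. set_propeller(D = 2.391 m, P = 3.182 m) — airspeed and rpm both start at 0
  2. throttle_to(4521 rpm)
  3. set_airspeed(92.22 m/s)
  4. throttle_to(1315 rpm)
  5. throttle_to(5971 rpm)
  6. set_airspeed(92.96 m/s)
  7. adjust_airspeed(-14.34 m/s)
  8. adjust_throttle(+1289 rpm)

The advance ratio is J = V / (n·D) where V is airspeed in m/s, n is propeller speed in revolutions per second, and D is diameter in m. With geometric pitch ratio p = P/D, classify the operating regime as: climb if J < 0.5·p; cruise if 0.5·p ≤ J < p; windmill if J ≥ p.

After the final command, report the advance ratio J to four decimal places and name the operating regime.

J = 0.2717, regime = climb

set_propeller: D = 2.391 m, P = 3.182 m (p = P/D = 1.330824); state ← (V=0, rpm=0)
throttle_to(4521): rpm ← 4521
set_airspeed(92.22): V ← 92.22 m/s
throttle_to(1315): rpm ← 1315
throttle_to(5971): rpm ← 5971
set_airspeed(92.96): V ← 92.96 m/s
adjust_airspeed(-14.34): V ← 92.96 -14.34 = 78.62 m/s
adjust_throttle(+1289): rpm ← 5971 +1289 = 7260
final state: V = 78.62 m/s, rpm = 7260 → n = rpm/60 = 121.000000 rev/s
J = V / (n·D) = 78.62 / (121.000000 × 2.391) = 0.271749
regime bands: climb J<0.6654 | cruise [0.6654, 1.3308) | windmill J≥1.3308
J = 0.2717 → climb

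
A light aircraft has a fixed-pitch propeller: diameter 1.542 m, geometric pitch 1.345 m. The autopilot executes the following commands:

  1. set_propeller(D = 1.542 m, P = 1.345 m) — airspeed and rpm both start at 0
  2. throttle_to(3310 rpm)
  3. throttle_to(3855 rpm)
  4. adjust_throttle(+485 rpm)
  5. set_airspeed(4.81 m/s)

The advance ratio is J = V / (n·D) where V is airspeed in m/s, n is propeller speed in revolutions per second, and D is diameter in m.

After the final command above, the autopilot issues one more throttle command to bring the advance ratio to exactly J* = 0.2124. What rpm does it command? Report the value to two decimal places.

rpm = 881.17

set_propeller: D = 1.542 m, P = 1.345 m (p = P/D = 0.872244); state ← (V=0, rpm=0)
throttle_to(3310): rpm ← 3310
throttle_to(3855): rpm ← 3855
adjust_throttle(+485): rpm ← 3855 +485 = 4340
set_airspeed(4.81): V ← 4.81 m/s
final state: V = 4.81 m/s, rpm = 4340 → n = rpm/60 = 72.333333 rev/s
target J* = 0.2124; solve J* = V/(n·D) for n: n = V/(J*·D) = 4.81/(0.2124 × 1.542) = 14.686090 rev/s
rpm = 60·n = 881.165410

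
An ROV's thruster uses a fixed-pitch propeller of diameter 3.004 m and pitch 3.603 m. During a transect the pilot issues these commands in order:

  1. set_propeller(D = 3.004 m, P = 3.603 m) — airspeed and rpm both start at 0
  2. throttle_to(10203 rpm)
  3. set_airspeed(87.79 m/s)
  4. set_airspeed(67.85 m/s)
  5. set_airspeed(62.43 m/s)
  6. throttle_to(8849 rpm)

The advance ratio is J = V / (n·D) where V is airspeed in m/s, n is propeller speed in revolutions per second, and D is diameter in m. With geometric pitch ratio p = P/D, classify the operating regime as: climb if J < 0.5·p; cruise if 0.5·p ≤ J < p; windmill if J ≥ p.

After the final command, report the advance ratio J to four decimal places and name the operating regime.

set_propeller: D = 3.004 m, P = 3.603 m (p = P/D = 1.199401); state ← (V=0, rpm=0)
throttle_to(10203): rpm ← 10203
set_airspeed(87.79): V ← 87.79 m/s
set_airspeed(67.85): V ← 67.85 m/s
set_airspeed(62.43): V ← 62.43 m/s
throttle_to(8849): rpm ← 8849
final state: V = 62.43 m/s, rpm = 8849 → n = rpm/60 = 147.483333 rev/s
J = V / (n·D) = 62.43 / (147.483333 × 3.004) = 0.140913
regime bands: climb J<0.5997 | cruise [0.5997, 1.1994) | windmill J≥1.1994
J = 0.1409 → climb

J = 0.1409, regime = climb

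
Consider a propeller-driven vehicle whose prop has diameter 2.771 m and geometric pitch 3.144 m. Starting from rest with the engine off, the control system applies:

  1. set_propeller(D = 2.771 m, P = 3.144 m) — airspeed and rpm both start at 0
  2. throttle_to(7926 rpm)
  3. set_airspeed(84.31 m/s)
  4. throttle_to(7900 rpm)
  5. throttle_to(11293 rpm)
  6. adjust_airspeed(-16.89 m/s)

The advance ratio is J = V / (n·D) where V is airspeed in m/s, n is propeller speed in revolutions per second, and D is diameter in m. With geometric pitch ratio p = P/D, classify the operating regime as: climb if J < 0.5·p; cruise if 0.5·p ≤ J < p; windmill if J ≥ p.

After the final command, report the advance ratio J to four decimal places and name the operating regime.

set_propeller: D = 2.771 m, P = 3.144 m (p = P/D = 1.134608); state ← (V=0, rpm=0)
throttle_to(7926): rpm ← 7926
set_airspeed(84.31): V ← 84.31 m/s
throttle_to(7900): rpm ← 7900
throttle_to(11293): rpm ← 11293
adjust_airspeed(-16.89): V ← 84.31 -16.89 = 67.42 m/s
final state: V = 67.42 m/s, rpm = 11293 → n = rpm/60 = 188.216667 rev/s
J = V / (n·D) = 67.42 / (188.216667 × 2.771) = 0.129269
regime bands: climb J<0.5673 | cruise [0.5673, 1.1346) | windmill J≥1.1346
J = 0.1293 → climb

J = 0.1293, regime = climb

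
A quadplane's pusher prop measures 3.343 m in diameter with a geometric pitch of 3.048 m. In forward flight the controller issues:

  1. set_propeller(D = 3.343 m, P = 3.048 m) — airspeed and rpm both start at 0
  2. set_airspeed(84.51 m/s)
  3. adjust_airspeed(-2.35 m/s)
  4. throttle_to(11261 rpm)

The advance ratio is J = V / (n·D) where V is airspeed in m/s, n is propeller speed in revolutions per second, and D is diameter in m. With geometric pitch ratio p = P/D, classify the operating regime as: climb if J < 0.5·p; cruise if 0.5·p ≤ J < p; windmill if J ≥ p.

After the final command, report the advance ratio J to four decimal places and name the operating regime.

set_propeller: D = 3.343 m, P = 3.048 m (p = P/D = 0.911756); state ← (V=0, rpm=0)
set_airspeed(84.51): V ← 84.51 m/s
adjust_airspeed(-2.35): V ← 84.51 -2.35 = 82.16 m/s
throttle_to(11261): rpm ← 11261
final state: V = 82.16 m/s, rpm = 11261 → n = rpm/60 = 187.683333 rev/s
J = V / (n·D) = 82.16 / (187.683333 × 3.343) = 0.130948
regime bands: climb J<0.4559 | cruise [0.4559, 0.9118) | windmill J≥0.9118
J = 0.1309 → climb

J = 0.1309, regime = climb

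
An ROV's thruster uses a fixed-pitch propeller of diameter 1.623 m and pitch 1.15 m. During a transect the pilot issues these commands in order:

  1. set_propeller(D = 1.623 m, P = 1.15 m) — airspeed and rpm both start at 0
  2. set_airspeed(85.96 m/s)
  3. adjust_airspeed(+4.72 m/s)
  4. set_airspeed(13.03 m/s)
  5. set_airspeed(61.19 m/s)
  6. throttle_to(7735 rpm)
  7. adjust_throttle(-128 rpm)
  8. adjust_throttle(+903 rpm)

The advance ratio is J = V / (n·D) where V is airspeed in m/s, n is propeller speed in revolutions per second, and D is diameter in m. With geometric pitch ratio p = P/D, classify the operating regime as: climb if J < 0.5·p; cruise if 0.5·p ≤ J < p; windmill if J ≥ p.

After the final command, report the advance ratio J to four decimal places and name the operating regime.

set_propeller: D = 1.623 m, P = 1.15 m (p = P/D = 0.708564); state ← (V=0, rpm=0)
set_airspeed(85.96): V ← 85.96 m/s
adjust_airspeed(+4.72): V ← 85.96 +4.72 = 90.68 m/s
set_airspeed(13.03): V ← 13.03 m/s
set_airspeed(61.19): V ← 61.19 m/s
throttle_to(7735): rpm ← 7735
adjust_throttle(-128): rpm ← 7735 -128 = 7607
adjust_throttle(+903): rpm ← 7607 +903 = 8510
final state: V = 61.19 m/s, rpm = 8510 → n = rpm/60 = 141.833333 rev/s
J = V / (n·D) = 61.19 / (141.833333 × 1.623) = 0.265818
regime bands: climb J<0.3543 | cruise [0.3543, 0.7086) | windmill J≥0.7086
J = 0.2658 → climb

J = 0.2658, regime = climb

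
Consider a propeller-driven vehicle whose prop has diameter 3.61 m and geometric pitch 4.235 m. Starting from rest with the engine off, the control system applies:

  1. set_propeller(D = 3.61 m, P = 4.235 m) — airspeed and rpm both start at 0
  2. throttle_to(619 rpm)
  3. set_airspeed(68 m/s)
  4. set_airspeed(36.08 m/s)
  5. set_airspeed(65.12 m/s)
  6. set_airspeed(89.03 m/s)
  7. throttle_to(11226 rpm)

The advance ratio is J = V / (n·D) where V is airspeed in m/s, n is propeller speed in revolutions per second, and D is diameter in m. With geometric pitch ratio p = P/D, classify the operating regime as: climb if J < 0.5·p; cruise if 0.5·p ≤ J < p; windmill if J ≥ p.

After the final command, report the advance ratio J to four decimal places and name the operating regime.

set_propeller: D = 3.61 m, P = 4.235 m (p = P/D = 1.173130); state ← (V=0, rpm=0)
throttle_to(619): rpm ← 619
set_airspeed(68): V ← 68 m/s
set_airspeed(36.08): V ← 36.08 m/s
set_airspeed(65.12): V ← 65.12 m/s
set_airspeed(89.03): V ← 89.03 m/s
throttle_to(11226): rpm ← 11226
final state: V = 89.03 m/s, rpm = 11226 → n = rpm/60 = 187.100000 rev/s
J = V / (n·D) = 89.03 / (187.100000 × 3.61) = 0.131812
regime bands: climb J<0.5866 | cruise [0.5866, 1.1731) | windmill J≥1.1731
J = 0.1318 → climb

J = 0.1318, regime = climb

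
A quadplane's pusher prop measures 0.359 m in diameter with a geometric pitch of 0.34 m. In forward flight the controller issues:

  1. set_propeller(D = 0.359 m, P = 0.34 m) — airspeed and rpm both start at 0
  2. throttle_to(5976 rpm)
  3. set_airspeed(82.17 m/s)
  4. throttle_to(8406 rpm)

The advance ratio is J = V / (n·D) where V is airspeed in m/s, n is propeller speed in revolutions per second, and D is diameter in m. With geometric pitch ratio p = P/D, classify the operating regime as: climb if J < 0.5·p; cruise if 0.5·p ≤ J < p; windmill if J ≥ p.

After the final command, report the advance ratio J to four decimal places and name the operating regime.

set_propeller: D = 0.359 m, P = 0.34 m (p = P/D = 0.947075); state ← (V=0, rpm=0)
throttle_to(5976): rpm ← 5976
set_airspeed(82.17): V ← 82.17 m/s
throttle_to(8406): rpm ← 8406
final state: V = 82.17 m/s, rpm = 8406 → n = rpm/60 = 140.100000 rev/s
J = V / (n·D) = 82.17 / (140.100000 × 0.359) = 1.633732
regime bands: climb J<0.4735 | cruise [0.4735, 0.9471) | windmill J≥0.9471
J = 1.6337 → windmill

J = 1.6337, regime = windmill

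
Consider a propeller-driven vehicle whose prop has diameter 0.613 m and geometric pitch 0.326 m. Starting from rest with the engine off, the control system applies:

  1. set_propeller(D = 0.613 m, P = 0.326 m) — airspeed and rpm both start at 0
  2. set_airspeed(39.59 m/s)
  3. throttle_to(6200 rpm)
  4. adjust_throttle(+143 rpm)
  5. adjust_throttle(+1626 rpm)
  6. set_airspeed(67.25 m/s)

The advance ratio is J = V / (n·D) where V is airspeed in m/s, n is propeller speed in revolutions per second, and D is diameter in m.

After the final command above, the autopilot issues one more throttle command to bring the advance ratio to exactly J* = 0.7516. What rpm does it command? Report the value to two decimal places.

set_propeller: D = 0.613 m, P = 0.326 m (p = P/D = 0.531811); state ← (V=0, rpm=0)
set_airspeed(39.59): V ← 39.59 m/s
throttle_to(6200): rpm ← 6200
adjust_throttle(+143): rpm ← 6200 +143 = 6343
adjust_throttle(+1626): rpm ← 6343 +1626 = 7969
set_airspeed(67.25): V ← 67.25 m/s
final state: V = 67.25 m/s, rpm = 7969 → n = rpm/60 = 132.816667 rev/s
target J* = 0.7516; solve J* = V/(n·D) for n: n = V/(J*·D) = 67.25/(0.7516 × 0.613) = 145.963760 rev/s
rpm = 60·n = 8757.825611

rpm = 8757.83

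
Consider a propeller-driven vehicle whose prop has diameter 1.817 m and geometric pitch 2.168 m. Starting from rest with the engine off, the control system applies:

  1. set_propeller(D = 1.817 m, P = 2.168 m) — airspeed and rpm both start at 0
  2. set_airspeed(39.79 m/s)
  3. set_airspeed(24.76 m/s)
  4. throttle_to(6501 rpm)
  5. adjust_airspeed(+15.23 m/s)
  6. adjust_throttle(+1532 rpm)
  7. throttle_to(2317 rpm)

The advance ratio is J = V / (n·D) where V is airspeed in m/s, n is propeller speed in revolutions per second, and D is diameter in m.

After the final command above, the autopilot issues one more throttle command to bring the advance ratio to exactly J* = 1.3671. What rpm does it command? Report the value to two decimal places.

set_propeller: D = 1.817 m, P = 2.168 m (p = P/D = 1.193176); state ← (V=0, rpm=0)
set_airspeed(39.79): V ← 39.79 m/s
set_airspeed(24.76): V ← 24.76 m/s
throttle_to(6501): rpm ← 6501
adjust_airspeed(+15.23): V ← 24.76 +15.23 = 39.99 m/s
adjust_throttle(+1532): rpm ← 6501 +1532 = 8033
throttle_to(2317): rpm ← 2317
final state: V = 39.99 m/s, rpm = 2317 → n = rpm/60 = 38.616667 rev/s
target J* = 1.3671; solve J* = V/(n·D) for n: n = V/(J*·D) = 39.99/(1.3671 × 1.817) = 16.098900 rev/s
rpm = 60·n = 965.933980

rpm = 965.93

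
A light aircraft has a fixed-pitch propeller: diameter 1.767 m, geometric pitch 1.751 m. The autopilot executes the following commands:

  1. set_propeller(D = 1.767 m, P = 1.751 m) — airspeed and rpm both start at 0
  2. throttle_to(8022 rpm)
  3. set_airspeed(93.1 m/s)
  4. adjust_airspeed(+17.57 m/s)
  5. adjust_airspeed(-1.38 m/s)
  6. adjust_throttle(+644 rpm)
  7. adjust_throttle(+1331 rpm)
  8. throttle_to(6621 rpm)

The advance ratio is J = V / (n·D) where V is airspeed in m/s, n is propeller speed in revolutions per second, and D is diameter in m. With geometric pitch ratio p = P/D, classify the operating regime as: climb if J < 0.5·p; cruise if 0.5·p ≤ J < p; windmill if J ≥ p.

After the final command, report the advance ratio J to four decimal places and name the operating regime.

J = 0.5605, regime = cruise

set_propeller: D = 1.767 m, P = 1.751 m (p = P/D = 0.990945); state ← (V=0, rpm=0)
throttle_to(8022): rpm ← 8022
set_airspeed(93.1): V ← 93.1 m/s
adjust_airspeed(+17.57): V ← 93.1 +17.57 = 110.67 m/s
adjust_airspeed(-1.38): V ← 110.67 -1.38 = 109.29 m/s
adjust_throttle(+644): rpm ← 8022 +644 = 8666
adjust_throttle(+1331): rpm ← 8666 +1331 = 9997
throttle_to(6621): rpm ← 6621
final state: V = 109.29 m/s, rpm = 6621 → n = rpm/60 = 110.350000 rev/s
J = V / (n·D) = 109.29 / (110.350000 × 1.767) = 0.560495
regime bands: climb J<0.4955 | cruise [0.4955, 0.9909) | windmill J≥0.9909
J = 0.5605 → cruise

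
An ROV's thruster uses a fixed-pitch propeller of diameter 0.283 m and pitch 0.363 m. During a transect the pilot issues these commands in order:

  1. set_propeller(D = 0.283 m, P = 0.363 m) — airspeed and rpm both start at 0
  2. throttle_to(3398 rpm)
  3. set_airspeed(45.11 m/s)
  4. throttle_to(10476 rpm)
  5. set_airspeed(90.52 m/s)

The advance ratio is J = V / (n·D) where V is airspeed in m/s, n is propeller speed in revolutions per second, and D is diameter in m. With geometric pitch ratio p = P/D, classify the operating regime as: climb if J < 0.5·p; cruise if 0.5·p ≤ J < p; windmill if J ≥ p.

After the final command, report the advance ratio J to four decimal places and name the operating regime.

set_propeller: D = 0.283 m, P = 0.363 m (p = P/D = 1.282686); state ← (V=0, rpm=0)
throttle_to(3398): rpm ← 3398
set_airspeed(45.11): V ← 45.11 m/s
throttle_to(10476): rpm ← 10476
set_airspeed(90.52): V ← 90.52 m/s
final state: V = 90.52 m/s, rpm = 10476 → n = rpm/60 = 174.600000 rev/s
J = V / (n·D) = 90.52 / (174.600000 × 0.283) = 1.831951
regime bands: climb J<0.6413 | cruise [0.6413, 1.2827) | windmill J≥1.2827
J = 1.8320 → windmill

J = 1.8320, regime = windmill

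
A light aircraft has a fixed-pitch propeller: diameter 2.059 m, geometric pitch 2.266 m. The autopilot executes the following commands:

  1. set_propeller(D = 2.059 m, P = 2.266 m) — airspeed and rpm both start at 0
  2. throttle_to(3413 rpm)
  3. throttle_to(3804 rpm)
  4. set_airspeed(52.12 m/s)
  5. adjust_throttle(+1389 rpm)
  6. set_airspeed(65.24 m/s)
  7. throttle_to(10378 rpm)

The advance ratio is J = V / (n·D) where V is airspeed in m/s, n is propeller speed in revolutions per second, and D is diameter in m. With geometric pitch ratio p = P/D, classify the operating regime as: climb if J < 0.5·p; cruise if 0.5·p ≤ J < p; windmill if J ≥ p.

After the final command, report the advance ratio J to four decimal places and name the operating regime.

set_propeller: D = 2.059 m, P = 2.266 m (p = P/D = 1.100534); state ← (V=0, rpm=0)
throttle_to(3413): rpm ← 3413
throttle_to(3804): rpm ← 3804
set_airspeed(52.12): V ← 52.12 m/s
adjust_throttle(+1389): rpm ← 3804 +1389 = 5193
set_airspeed(65.24): V ← 65.24 m/s
throttle_to(10378): rpm ← 10378
final state: V = 65.24 m/s, rpm = 10378 → n = rpm/60 = 172.966667 rev/s
J = V / (n·D) = 65.24 / (172.966667 × 2.059) = 0.183187
regime bands: climb J<0.5503 | cruise [0.5503, 1.1005) | windmill J≥1.1005
J = 0.1832 → climb

J = 0.1832, regime = climb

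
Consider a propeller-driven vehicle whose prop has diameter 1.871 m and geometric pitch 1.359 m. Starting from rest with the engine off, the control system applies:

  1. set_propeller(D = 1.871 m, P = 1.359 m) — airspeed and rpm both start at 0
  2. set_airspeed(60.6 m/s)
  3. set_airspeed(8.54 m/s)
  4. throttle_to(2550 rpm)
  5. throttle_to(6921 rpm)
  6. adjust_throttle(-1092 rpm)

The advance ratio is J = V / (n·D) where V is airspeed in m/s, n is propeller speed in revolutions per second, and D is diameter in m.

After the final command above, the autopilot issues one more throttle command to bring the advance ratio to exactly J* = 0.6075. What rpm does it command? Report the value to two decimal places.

set_propeller: D = 1.871 m, P = 1.359 m (p = P/D = 0.726350); state ← (V=0, rpm=0)
set_airspeed(60.6): V ← 60.6 m/s
set_airspeed(8.54): V ← 8.54 m/s
throttle_to(2550): rpm ← 2550
throttle_to(6921): rpm ← 6921
adjust_throttle(-1092): rpm ← 6921 -1092 = 5829
final state: V = 8.54 m/s, rpm = 5829 → n = rpm/60 = 97.150000 rev/s
target J* = 0.6075; solve J* = V/(n·D) for n: n = V/(J*·D) = 8.54/(0.6075 × 1.871) = 7.513422 rev/s
rpm = 60·n = 450.805339

rpm = 450.81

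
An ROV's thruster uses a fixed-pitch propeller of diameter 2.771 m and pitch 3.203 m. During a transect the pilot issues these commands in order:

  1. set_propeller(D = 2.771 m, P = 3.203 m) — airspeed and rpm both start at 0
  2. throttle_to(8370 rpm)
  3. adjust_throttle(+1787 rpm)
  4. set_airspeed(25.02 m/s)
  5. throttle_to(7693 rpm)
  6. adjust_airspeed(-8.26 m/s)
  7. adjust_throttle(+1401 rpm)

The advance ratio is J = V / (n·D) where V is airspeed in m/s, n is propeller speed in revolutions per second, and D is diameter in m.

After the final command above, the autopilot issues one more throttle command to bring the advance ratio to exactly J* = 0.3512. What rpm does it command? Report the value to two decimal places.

set_propeller: D = 2.771 m, P = 3.203 m (p = P/D = 1.155900); state ← (V=0, rpm=0)
throttle_to(8370): rpm ← 8370
adjust_throttle(+1787): rpm ← 8370 +1787 = 10157
set_airspeed(25.02): V ← 25.02 m/s
throttle_to(7693): rpm ← 7693
adjust_airspeed(-8.26): V ← 25.02 -8.26 = 16.76 m/s
adjust_throttle(+1401): rpm ← 7693 +1401 = 9094
final state: V = 16.76 m/s, rpm = 9094 → n = rpm/60 = 151.566667 rev/s
target J* = 0.3512; solve J* = V/(n·D) for n: n = V/(J*·D) = 16.76/(0.3512 × 2.771) = 17.221976 rev/s
rpm = 60·n = 1033.318564

rpm = 1033.32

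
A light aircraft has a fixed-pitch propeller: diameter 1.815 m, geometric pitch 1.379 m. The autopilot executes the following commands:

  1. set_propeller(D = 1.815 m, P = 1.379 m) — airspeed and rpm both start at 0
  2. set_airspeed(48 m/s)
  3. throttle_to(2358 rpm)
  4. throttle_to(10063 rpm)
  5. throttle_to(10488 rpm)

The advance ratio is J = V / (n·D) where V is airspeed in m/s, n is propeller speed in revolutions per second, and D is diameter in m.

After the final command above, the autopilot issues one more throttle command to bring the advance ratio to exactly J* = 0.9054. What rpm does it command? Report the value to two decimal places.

rpm = 1752.57

set_propeller: D = 1.815 m, P = 1.379 m (p = P/D = 0.759780); state ← (V=0, rpm=0)
set_airspeed(48): V ← 48 m/s
throttle_to(2358): rpm ← 2358
throttle_to(10063): rpm ← 10063
throttle_to(10488): rpm ← 10488
final state: V = 48 m/s, rpm = 10488 → n = rpm/60 = 174.800000 rev/s
target J* = 0.9054; solve J* = V/(n·D) for n: n = V/(J*·D) = 48/(0.9054 × 1.815) = 29.209500 rev/s
rpm = 60·n = 1752.569980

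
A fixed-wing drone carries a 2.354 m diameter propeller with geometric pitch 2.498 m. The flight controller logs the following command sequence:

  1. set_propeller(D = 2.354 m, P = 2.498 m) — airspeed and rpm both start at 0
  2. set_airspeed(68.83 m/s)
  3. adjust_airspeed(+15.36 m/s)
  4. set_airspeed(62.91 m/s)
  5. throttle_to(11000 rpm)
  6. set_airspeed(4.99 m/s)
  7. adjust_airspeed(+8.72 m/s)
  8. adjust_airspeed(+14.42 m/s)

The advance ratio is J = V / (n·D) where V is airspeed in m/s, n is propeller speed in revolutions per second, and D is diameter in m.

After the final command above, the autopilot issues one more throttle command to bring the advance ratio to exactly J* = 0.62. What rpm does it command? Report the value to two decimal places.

rpm = 1156.44

set_propeller: D = 2.354 m, P = 2.498 m (p = P/D = 1.061172); state ← (V=0, rpm=0)
set_airspeed(68.83): V ← 68.83 m/s
adjust_airspeed(+15.36): V ← 68.83 +15.36 = 84.19 m/s
set_airspeed(62.91): V ← 62.91 m/s
throttle_to(11000): rpm ← 11000
set_airspeed(4.99): V ← 4.99 m/s
adjust_airspeed(+8.72): V ← 4.99 +8.72 = 13.71 m/s
adjust_airspeed(+14.42): V ← 13.71 +14.42 = 28.13 m/s
final state: V = 28.13 m/s, rpm = 11000 → n = rpm/60 = 183.333333 rev/s
target J* = 0.62; solve J* = V/(n·D) for n: n = V/(J*·D) = 28.13/(0.62 × 2.354) = 19.273988 rev/s
rpm = 60·n = 1156.439280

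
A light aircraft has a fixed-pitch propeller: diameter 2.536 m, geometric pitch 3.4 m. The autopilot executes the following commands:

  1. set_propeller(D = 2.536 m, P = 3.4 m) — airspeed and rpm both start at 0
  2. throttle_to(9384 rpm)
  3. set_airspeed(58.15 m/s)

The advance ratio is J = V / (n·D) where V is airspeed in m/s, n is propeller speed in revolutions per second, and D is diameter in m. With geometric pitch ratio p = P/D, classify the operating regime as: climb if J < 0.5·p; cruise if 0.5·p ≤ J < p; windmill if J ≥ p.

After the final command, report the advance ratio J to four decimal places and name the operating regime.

J = 0.1466, regime = climb

set_propeller: D = 2.536 m, P = 3.4 m (p = P/D = 1.340694); state ← (V=0, rpm=0)
throttle_to(9384): rpm ← 9384
set_airspeed(58.15): V ← 58.15 m/s
final state: V = 58.15 m/s, rpm = 9384 → n = rpm/60 = 156.400000 rev/s
J = V / (n·D) = 58.15 / (156.400000 × 2.536) = 0.146610
regime bands: climb J<0.6703 | cruise [0.6703, 1.3407) | windmill J≥1.3407
J = 0.1466 → climb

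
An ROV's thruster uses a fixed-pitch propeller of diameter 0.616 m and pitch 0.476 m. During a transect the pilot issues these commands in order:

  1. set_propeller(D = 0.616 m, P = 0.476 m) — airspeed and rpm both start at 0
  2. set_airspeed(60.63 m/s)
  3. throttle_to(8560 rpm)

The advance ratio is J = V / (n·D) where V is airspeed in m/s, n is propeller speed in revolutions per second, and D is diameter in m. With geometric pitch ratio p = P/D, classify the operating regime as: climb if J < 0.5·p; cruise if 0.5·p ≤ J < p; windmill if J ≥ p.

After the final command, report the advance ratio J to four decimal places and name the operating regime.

set_propeller: D = 0.616 m, P = 0.476 m (p = P/D = 0.772727); state ← (V=0, rpm=0)
set_airspeed(60.63): V ← 60.63 m/s
throttle_to(8560): rpm ← 8560
final state: V = 60.63 m/s, rpm = 8560 → n = rpm/60 = 142.666667 rev/s
J = V / (n·D) = 60.63 / (142.666667 × 0.616) = 0.689897
regime bands: climb J<0.3864 | cruise [0.3864, 0.7727) | windmill J≥0.7727
J = 0.6899 → cruise

J = 0.6899, regime = cruise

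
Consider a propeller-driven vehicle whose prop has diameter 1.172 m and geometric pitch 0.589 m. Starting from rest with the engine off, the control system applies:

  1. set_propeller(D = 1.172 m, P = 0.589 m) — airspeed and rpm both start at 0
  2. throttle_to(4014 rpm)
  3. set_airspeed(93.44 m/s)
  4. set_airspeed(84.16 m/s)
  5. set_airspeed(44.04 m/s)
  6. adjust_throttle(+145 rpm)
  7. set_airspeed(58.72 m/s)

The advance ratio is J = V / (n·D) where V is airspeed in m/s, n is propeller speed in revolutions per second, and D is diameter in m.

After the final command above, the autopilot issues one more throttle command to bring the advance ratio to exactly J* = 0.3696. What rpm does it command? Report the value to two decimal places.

rpm = 8133.50

set_propeller: D = 1.172 m, P = 0.589 m (p = P/D = 0.502560); state ← (V=0, rpm=0)
throttle_to(4014): rpm ← 4014
set_airspeed(93.44): V ← 93.44 m/s
set_airspeed(84.16): V ← 84.16 m/s
set_airspeed(44.04): V ← 44.04 m/s
adjust_throttle(+145): rpm ← 4014 +145 = 4159
set_airspeed(58.72): V ← 58.72 m/s
final state: V = 58.72 m/s, rpm = 4159 → n = rpm/60 = 69.316667 rev/s
target J* = 0.3696; solve J* = V/(n·D) for n: n = V/(J*·D) = 58.72/(0.3696 × 1.172) = 135.558412 rev/s
rpm = 60·n = 8133.504721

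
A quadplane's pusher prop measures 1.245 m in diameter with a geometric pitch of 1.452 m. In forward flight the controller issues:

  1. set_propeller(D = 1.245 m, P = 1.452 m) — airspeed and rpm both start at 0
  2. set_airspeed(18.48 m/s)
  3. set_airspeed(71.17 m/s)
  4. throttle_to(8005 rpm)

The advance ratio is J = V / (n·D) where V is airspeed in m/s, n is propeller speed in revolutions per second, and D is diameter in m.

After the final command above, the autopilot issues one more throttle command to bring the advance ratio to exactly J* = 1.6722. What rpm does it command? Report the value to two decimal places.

rpm = 2051.12

set_propeller: D = 1.245 m, P = 1.452 m (p = P/D = 1.166265); state ← (V=0, rpm=0)
set_airspeed(18.48): V ← 18.48 m/s
set_airspeed(71.17): V ← 71.17 m/s
throttle_to(8005): rpm ← 8005
final state: V = 71.17 m/s, rpm = 8005 → n = rpm/60 = 133.416667 rev/s
target J* = 1.6722; solve J* = V/(n·D) for n: n = V/(J*·D) = 71.17/(1.6722 × 1.245) = 34.185300 rev/s
rpm = 60·n = 2051.117999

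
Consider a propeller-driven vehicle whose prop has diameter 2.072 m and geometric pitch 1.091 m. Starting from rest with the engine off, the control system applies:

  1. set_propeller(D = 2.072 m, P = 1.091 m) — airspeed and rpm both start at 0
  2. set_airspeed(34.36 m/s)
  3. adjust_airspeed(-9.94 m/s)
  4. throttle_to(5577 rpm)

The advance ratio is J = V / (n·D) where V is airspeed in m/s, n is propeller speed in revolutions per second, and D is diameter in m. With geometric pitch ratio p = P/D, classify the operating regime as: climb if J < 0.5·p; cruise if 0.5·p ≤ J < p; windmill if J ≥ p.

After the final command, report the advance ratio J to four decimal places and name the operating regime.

set_propeller: D = 2.072 m, P = 1.091 m (p = P/D = 0.526544); state ← (V=0, rpm=0)
set_airspeed(34.36): V ← 34.36 m/s
adjust_airspeed(-9.94): V ← 34.36 -9.94 = 24.42 m/s
throttle_to(5577): rpm ← 5577
final state: V = 24.42 m/s, rpm = 5577 → n = rpm/60 = 92.950000 rev/s
J = V / (n·D) = 24.42 / (92.950000 × 2.072) = 0.126796
regime bands: climb J<0.2633 | cruise [0.2633, 0.5265) | windmill J≥0.5265
J = 0.1268 → climb

J = 0.1268, regime = climb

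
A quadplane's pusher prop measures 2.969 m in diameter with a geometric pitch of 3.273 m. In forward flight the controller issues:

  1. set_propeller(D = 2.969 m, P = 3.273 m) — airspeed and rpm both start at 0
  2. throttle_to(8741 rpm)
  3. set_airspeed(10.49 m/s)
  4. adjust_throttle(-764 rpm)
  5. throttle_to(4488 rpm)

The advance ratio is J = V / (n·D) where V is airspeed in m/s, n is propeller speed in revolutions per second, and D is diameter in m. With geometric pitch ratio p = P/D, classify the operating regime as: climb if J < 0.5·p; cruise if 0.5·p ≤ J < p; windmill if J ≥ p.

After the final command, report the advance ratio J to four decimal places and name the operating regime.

J = 0.0472, regime = climb

set_propeller: D = 2.969 m, P = 3.273 m (p = P/D = 1.102391); state ← (V=0, rpm=0)
throttle_to(8741): rpm ← 8741
set_airspeed(10.49): V ← 10.49 m/s
adjust_throttle(-764): rpm ← 8741 -764 = 7977
throttle_to(4488): rpm ← 4488
final state: V = 10.49 m/s, rpm = 4488 → n = rpm/60 = 74.800000 rev/s
J = V / (n·D) = 10.49 / (74.800000 × 2.969) = 0.047235
regime bands: climb J<0.5512 | cruise [0.5512, 1.1024) | windmill J≥1.1024
J = 0.0472 → climb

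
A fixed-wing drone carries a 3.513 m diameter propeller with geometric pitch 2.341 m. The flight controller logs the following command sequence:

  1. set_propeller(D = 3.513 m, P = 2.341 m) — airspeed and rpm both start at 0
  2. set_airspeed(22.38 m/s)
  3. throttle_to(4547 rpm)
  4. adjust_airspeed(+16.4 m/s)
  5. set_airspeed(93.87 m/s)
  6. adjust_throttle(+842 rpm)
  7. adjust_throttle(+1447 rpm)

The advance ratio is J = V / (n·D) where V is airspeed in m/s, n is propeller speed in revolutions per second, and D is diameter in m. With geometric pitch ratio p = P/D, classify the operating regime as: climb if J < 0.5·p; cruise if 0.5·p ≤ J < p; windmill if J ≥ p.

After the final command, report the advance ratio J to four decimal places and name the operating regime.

set_propeller: D = 3.513 m, P = 2.341 m (p = P/D = 0.666382); state ← (V=0, rpm=0)
set_airspeed(22.38): V ← 22.38 m/s
throttle_to(4547): rpm ← 4547
adjust_airspeed(+16.4): V ← 22.38 +16.4 = 38.78 m/s
set_airspeed(93.87): V ← 93.87 m/s
adjust_throttle(+842): rpm ← 4547 +842 = 5389
adjust_throttle(+1447): rpm ← 5389 +1447 = 6836
final state: V = 93.87 m/s, rpm = 6836 → n = rpm/60 = 113.933333 rev/s
J = V / (n·D) = 93.87 / (113.933333 × 3.513) = 0.234530
regime bands: climb J<0.3332 | cruise [0.3332, 0.6664) | windmill J≥0.6664
J = 0.2345 → climb

J = 0.2345, regime = climb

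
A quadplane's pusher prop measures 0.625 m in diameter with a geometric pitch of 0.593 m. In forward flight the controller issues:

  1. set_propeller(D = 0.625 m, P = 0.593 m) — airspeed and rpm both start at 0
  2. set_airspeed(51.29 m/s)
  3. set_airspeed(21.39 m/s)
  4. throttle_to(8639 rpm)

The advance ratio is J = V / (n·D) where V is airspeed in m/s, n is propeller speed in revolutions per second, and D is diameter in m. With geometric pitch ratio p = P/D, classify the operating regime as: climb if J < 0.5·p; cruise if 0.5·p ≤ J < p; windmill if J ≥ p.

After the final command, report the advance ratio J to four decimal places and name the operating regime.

set_propeller: D = 0.625 m, P = 0.593 m (p = P/D = 0.948800); state ← (V=0, rpm=0)
set_airspeed(51.29): V ← 51.29 m/s
set_airspeed(21.39): V ← 21.39 m/s
throttle_to(8639): rpm ← 8639
final state: V = 21.39 m/s, rpm = 8639 → n = rpm/60 = 143.983333 rev/s
J = V / (n·D) = 21.39 / (143.983333 × 0.625) = 0.237694
regime bands: climb J<0.4744 | cruise [0.4744, 0.9488) | windmill J≥0.9488
J = 0.2377 → climb

J = 0.2377, regime = climb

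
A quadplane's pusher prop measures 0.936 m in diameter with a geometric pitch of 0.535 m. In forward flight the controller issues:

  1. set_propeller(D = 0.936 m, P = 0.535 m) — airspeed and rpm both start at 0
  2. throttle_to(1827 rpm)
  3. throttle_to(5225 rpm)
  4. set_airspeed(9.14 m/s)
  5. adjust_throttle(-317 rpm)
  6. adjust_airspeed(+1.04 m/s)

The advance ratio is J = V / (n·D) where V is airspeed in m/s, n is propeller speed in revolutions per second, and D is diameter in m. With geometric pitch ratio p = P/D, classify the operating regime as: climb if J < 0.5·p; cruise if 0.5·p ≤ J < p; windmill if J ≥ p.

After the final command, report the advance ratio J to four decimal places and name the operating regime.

set_propeller: D = 0.936 m, P = 0.535 m (p = P/D = 0.571581); state ← (V=0, rpm=0)
throttle_to(1827): rpm ← 1827
throttle_to(5225): rpm ← 5225
set_airspeed(9.14): V ← 9.14 m/s
adjust_throttle(-317): rpm ← 5225 -317 = 4908
adjust_airspeed(+1.04): V ← 9.14 +1.04 = 10.18 m/s
final state: V = 10.18 m/s, rpm = 4908 → n = rpm/60 = 81.800000 rev/s
J = V / (n·D) = 10.18 / (81.800000 × 0.936) = 0.132959
regime bands: climb J<0.2858 | cruise [0.2858, 0.5716) | windmill J≥0.5716
J = 0.1330 → climb

J = 0.1330, regime = climb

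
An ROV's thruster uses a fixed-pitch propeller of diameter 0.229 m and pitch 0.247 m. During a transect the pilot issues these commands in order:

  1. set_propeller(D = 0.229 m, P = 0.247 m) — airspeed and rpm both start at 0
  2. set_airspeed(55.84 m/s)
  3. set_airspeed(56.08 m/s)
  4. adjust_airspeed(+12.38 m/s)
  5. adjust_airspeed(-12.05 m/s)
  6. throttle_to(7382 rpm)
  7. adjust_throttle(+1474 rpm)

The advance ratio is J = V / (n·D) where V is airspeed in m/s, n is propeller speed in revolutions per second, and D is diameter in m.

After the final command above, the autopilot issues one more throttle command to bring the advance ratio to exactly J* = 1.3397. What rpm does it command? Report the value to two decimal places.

set_propeller: D = 0.229 m, P = 0.247 m (p = P/D = 1.078603); state ← (V=0, rpm=0)
set_airspeed(55.84): V ← 55.84 m/s
set_airspeed(56.08): V ← 56.08 m/s
adjust_airspeed(+12.38): V ← 56.08 +12.38 = 68.46 m/s
adjust_airspeed(-12.05): V ← 68.46 -12.05 = 56.41 m/s
throttle_to(7382): rpm ← 7382
adjust_throttle(+1474): rpm ← 7382 +1474 = 8856
final state: V = 56.41 m/s, rpm = 8856 → n = rpm/60 = 147.600000 rev/s
target J* = 1.3397; solve J* = V/(n·D) for n: n = V/(J*·D) = 56.41/(1.3397 × 0.229) = 183.870925 rev/s
rpm = 60·n = 11032.255478

rpm = 11032.26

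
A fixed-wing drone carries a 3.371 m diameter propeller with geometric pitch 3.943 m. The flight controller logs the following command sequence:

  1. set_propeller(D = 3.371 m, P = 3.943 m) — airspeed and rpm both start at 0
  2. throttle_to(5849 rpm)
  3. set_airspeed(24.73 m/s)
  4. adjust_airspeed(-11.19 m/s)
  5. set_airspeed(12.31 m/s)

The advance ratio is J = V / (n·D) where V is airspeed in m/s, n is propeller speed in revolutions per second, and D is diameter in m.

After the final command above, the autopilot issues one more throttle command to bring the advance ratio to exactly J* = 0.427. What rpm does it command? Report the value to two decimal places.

rpm = 513.12

set_propeller: D = 3.371 m, P = 3.943 m (p = P/D = 1.169683); state ← (V=0, rpm=0)
throttle_to(5849): rpm ← 5849
set_airspeed(24.73): V ← 24.73 m/s
adjust_airspeed(-11.19): V ← 24.73 -11.19 = 13.54 m/s
set_airspeed(12.31): V ← 12.31 m/s
final state: V = 12.31 m/s, rpm = 5849 → n = rpm/60 = 97.483333 rev/s
target J* = 0.427; solve J* = V/(n·D) for n: n = V/(J*·D) = 12.31/(0.427 × 3.371) = 8.552074 rev/s
rpm = 60·n = 513.124411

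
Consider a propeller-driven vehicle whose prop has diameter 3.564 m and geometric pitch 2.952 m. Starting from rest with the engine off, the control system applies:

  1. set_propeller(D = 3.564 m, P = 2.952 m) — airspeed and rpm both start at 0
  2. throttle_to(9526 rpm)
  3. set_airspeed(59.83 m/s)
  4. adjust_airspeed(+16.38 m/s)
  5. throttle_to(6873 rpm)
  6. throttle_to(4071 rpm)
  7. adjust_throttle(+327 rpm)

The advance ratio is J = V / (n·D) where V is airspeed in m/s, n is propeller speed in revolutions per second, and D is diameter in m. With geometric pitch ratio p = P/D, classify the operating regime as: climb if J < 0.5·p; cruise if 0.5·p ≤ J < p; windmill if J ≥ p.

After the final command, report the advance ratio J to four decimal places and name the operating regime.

set_propeller: D = 3.564 m, P = 2.952 m (p = P/D = 0.828283); state ← (V=0, rpm=0)
throttle_to(9526): rpm ← 9526
set_airspeed(59.83): V ← 59.83 m/s
adjust_airspeed(+16.38): V ← 59.83 +16.38 = 76.21 m/s
throttle_to(6873): rpm ← 6873
throttle_to(4071): rpm ← 4071
adjust_throttle(+327): rpm ← 4071 +327 = 4398
final state: V = 76.21 m/s, rpm = 4398 → n = rpm/60 = 73.300000 rev/s
J = V / (n·D) = 76.21 / (73.300000 × 3.564) = 0.291723
regime bands: climb J<0.4141 | cruise [0.4141, 0.8283) | windmill J≥0.8283
J = 0.2917 → climb

J = 0.2917, regime = climb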